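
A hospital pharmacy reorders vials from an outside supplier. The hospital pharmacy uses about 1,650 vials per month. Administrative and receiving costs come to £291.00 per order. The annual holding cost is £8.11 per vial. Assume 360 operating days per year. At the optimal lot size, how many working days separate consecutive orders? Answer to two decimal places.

T ≈ 21.67 days

Annual demand D = 1,650 × 12 = 19,800.
EOQ = √(2DS/H) = √(2 × 19,800 × 291 / 8.11) ≈ 1192.02.
Cycle time = Q*/D × 360 = 1192.02 / 19,800 × 360 ≈ 21.673 days.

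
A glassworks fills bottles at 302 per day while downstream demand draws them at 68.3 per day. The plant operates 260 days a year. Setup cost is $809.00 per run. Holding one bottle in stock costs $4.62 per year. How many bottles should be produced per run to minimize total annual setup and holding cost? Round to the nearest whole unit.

Q* ≈ 2,835 bottles

Annual demand D = 68.3 × 260 = 17,758.
Production build-up factor (1 − d/p) = 1 − 68.3/302 = 0.7738.
Q* = √(2DS / (H(1 − d/p))) = √(2 × 17,758 × 809 / (4.62 × 0.7738)).
= √(28,732,444 / 3.5751) ≈ 2834.911.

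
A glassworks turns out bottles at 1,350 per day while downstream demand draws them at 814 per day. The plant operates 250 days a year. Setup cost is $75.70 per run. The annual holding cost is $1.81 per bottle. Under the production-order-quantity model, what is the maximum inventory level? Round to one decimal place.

I_max ≈ 2,599.7 bottles

Annual demand D = 814 × 250 = 203,500.
Production build-up factor (1 − d/p) = 1 − 814/1,350 = 0.3970.
Q* = √(2DS / (H(1 − d/p))) = √(2 × 203,500 × 75.7 / (1.81 × 0.3970)).
= √(30,809,900 / 0.7186) ≈ 6547.724.
Maximum inventory = Q*(1 − d/p) = 6547.724 × 0.3970 ≈ 2599.689.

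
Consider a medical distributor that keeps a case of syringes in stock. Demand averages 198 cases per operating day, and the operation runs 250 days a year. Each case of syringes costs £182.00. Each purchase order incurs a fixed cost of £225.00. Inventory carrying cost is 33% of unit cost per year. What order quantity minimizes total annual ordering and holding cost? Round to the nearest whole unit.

Annual demand D = 198 × 250 = 49,500.
Holding cost H = 0.33 × £182.00 = £60.0600 per unit per year.
EOQ = √(2DS / H) = √(2 × 49,500 × 225 / 60.06).
= √(22,275,000 / 60.06) = √370,879.1209 ≈ 608.998.

Q* ≈ 609 cases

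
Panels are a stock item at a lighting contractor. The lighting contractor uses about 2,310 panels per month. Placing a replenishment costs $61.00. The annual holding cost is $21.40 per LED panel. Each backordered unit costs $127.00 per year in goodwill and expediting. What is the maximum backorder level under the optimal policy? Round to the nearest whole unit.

Annual demand D = 2,310 × 12 = 27,720.
With planned backorders, Q* = √(2DS/H) · √((H+B)/B).
√(2DS/H) = √(2 × 27,720 × 61 / 21.4) = 397.530.
√((H+B)/B) = √((21.4+127)/127) = 1.0810.
Q* ≈ 429.719.
S* = Q* · H/(H+B) = 429.719 × 21.4/148.4 ≈ 61.968.

S* ≈ 62 panels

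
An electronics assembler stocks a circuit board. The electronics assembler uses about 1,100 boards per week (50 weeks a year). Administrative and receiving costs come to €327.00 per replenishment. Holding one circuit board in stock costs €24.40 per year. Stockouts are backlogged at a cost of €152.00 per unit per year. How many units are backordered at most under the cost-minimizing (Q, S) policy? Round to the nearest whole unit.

Annual demand D = 1,100 × 50 = 55,000.
With planned backorders, Q* = √(2DS/H) · √((H+B)/B).
√(2DS/H) = √(2 × 55,000 × 327 / 24.4) = 1214.158.
√((H+B)/B) = √((24.4+152)/152) = 1.0773.
Q* ≈ 1307.985.
S* = Q* · H/(H+B) = 1307.985 × 24.4/176.4 ≈ 180.923.

S* ≈ 181 boards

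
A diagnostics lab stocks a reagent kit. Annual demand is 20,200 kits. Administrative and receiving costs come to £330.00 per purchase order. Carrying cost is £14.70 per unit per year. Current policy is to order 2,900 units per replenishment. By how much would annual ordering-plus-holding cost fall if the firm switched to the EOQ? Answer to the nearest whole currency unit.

Extra cost ≈ £9,614 per year

EOQ = √(2DS/H) = √(2 × 20,200 × 330 / 14.7) ≈ 952.33.
Cost at Q* = (D/Q*)S + (Q*/2)H = √(2DSH) ≈ £13,999.30.
Cost at Q = 2,900: (20,200/2,900)×330 + (2,900/2)×14.7 = £2,298.62 + £21,315.00 = £23,613.62.
Excess = £23,613.62 − £13,999.30 = £9,614.32.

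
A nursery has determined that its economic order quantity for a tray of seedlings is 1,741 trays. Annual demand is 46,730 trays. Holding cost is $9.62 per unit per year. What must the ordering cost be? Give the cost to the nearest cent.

S ≈ $311.99

Invert the EOQ relation Q*² = 2DS/H.
From Q* = √(2DS/H): S = Q*²H / (2D) = 1,741² × 9.62 / (2 × 46,730) = 311.9944.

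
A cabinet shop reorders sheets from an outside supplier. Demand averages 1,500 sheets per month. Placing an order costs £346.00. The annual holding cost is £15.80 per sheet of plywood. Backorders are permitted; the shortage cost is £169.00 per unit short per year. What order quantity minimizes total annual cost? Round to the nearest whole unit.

Q* ≈ 928 sheets

Annual demand D = 1,500 × 12 = 18,000.
With planned backorders, Q* = √(2DS/H) · √((H+B)/B).
√(2DS/H) = √(2 × 18,000 × 346 / 15.8) = 887.893.
√((H+B)/B) = √((15.8+169)/169) = 1.0457.
Q* ≈ 928.471.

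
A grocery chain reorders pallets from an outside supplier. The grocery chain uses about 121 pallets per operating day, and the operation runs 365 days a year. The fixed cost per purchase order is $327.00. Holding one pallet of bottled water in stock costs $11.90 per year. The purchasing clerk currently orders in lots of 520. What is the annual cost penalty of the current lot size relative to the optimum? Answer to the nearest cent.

Extra cost ≈ $12,327.34 per year

Annual demand D = 121 × 365 = 44,165.
EOQ = √(2DS/H) = √(2 × 44,165 × 327 / 11.9) ≈ 1557.95.
Cost at Q* = (D/Q*)S + (Q*/2)H = √(2DSH) ≈ $18,539.65.
Cost at Q = 520: (44,165/520)×327 + (520/2)×11.9 = $27,772.99 + $3,094.00 = $30,866.99.
Excess = $30,866.99 − $18,539.65 = $12,327.34.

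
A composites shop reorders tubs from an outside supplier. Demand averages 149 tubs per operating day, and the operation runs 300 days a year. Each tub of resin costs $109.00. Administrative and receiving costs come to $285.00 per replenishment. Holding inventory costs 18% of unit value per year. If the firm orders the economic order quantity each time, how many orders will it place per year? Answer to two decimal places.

Annual demand D = 149 × 300 = 44,700.
Holding cost H = 0.18 × $109.00 = $19.6200 per unit per year.
The optimal lot size = √(2DS/H) = √(2 × 44,700 × 285 / 19.62) ≈ 1139.57.
Orders per year = D / Q* = 44,700 / 1139.57 ≈ 39.225.

N ≈ 39.23 orders per year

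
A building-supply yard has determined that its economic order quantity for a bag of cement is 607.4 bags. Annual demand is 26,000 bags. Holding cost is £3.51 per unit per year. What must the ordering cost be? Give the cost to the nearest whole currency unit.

S ≈ £25

Invert the EOQ relation Q*² = 2DS/H.
From Q* = √(2DS/H): S = Q*²H / (2D) = 607.4² × 3.51 / (2 × 26,000) = 24.9031.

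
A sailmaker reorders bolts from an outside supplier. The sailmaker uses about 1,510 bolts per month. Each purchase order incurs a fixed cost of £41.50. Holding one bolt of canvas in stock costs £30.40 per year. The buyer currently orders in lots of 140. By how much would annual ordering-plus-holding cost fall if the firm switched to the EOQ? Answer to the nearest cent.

Extra cost ≈ £737.60 per year

Annual demand D = 1,510 × 12 = 18,120.
EOQ = √(2DS/H) = √(2 × 18,120 × 41.5 / 30.4) ≈ 222.42.
Cost at Q* = (D/Q*)S + (Q*/2)H = √(2DSH) ≈ £6,761.68.
Cost at Q = 140: (18,120/140)×41.5 + (140/2)×30.4 = £5,371.29 + £2,128.00 = £7,499.29.
Excess = £7,499.29 − £6,761.68 = £737.60.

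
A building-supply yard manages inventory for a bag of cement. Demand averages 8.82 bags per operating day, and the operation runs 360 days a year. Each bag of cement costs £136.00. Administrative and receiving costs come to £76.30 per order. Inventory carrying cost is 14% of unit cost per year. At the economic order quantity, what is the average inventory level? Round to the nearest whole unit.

Annual demand D = 8.82 × 360 = 3,175.2.
Holding cost H = 0.14 × £136.00 = £19.0400 per unit per year.
Q* = √(2DS/H) = √(2 × 3,175.2 × 76.3 / 19.04) ≈ 159.53.
Average inventory = Q*/2 ≈ 159.53 / 2 = 79.763.

Average inventory ≈ 80 bags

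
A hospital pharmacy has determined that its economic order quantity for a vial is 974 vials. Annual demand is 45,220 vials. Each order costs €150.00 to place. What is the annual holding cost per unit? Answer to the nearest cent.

H ≈ €14.30

Invert the EOQ relation Q*² = 2DS/H.
From Q* = √(2DS/H): H = 2DS / Q*² = 2 × 45,220 × 150 / 974² = 14.2999.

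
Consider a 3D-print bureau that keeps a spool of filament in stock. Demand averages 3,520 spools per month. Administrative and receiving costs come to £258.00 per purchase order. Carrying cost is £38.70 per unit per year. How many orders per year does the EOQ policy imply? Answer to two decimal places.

Annual demand D = 3,520 × 12 = 42,240.
Q* = √(2DS/H) = √(2 × 42,240 × 258 / 38.7) ≈ 750.47.
Orders per year = D / Q* = 42,240 / 750.47 ≈ 56.285.

N ≈ 56.28 orders per year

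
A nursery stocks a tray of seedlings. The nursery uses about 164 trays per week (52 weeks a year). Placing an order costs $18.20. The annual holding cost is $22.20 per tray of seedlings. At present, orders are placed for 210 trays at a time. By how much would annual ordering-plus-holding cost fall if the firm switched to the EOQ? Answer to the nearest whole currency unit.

Annual demand D = 164 × 52 = 8,528.
EOQ = √(2DS/H) = √(2 × 8,528 × 18.2 / 22.2) ≈ 118.25.
Cost at Q* = (D/Q*)S + (Q*/2)H = √(2DSH) ≈ $2,625.13.
Cost at Q = 210: (8,528/210)×18.2 + (210/2)×22.2 = $739.09 + $2,331.00 = $3,070.09.
Excess = $3,070.09 − $2,625.13 = $444.96.

Extra cost ≈ $445 per year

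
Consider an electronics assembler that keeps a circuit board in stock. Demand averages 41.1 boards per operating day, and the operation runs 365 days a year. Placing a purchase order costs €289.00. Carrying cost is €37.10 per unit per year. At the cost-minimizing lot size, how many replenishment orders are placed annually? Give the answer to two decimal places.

N ≈ 31.03 orders per year

Annual demand D = 41.1 × 365 = 15,001.5.
Q* = √(2DS/H) = √(2 × 15,001.5 × 289 / 37.1) ≈ 483.44.
Orders per year = D / Q* = 15,001.5 / 483.44 ≈ 31.031.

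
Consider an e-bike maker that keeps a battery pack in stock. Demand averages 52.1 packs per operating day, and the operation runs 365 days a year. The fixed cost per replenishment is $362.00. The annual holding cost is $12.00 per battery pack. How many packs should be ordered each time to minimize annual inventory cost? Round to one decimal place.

Q* ≈ 1,071.1 packs

Annual demand D = 52.1 × 365 = 19,016.5.
EOQ = √(2DS / H) = √(2 × 19,016.5 × 362 / 12).
= √(13,767,946 / 12) = √1,147,328.8333 ≈ 1071.134.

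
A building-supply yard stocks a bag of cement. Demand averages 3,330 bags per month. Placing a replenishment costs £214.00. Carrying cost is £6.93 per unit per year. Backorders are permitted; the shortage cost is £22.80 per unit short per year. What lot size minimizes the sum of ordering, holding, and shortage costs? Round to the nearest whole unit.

Q* ≈ 1,794 bags

Annual demand D = 3,330 × 12 = 39,960.
With planned backorders, Q* = √(2DS/H) · √((H+B)/B).
√(2DS/H) = √(2 × 39,960 × 214 / 6.93) = 1570.970.
√((H+B)/B) = √((6.93+22.8)/22.8) = 1.1419.
Q* ≈ 1793.899.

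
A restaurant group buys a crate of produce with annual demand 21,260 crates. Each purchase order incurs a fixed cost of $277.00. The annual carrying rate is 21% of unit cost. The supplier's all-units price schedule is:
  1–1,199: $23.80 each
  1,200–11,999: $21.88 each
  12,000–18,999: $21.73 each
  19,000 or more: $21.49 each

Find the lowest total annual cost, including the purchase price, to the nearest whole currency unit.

Holding cost per unit per year at price C is H = 0.21·C.
For each price level, check whether its EOQ is feasible; otherwise the best quantity at that price is the breakpoint.
Tier 1 ($23.80): EOQ = 1535.1 exceeds tier's upper bound 1199, so this tier is dominated.
EOQ at $21.88 = 1601.0 (feasible in tier 2): TC = 21,260×$21.88 + (21,260/1601.0)×277 + (1601.0/2)×0.21×$21.88 = $472,525.28.
EOQ at $21.73 = 1606.6 < 12000, so use break Q=12000: TC = 21,260×$21.73 + (21,260/12000.0)×277 + (12000.0/2)×0.21×$21.73 = $489,850.35.
EOQ at $21.49 = 1615.5 < 19000, so use break Q=19000: TC = 21,260×$21.49 + (21,260/19000.0)×277 + (19000.0/2)×0.21×$21.49 = $500,059.90.
Lowest total cost among the candidates is at Q = 1601.0.

TC* ≈ $472,525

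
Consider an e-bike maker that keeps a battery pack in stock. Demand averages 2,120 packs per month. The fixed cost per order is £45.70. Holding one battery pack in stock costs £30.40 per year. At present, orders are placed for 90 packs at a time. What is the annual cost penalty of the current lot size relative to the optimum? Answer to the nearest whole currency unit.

Extra cost ≈ £5,878 per year

Annual demand D = 2,120 × 12 = 25,440.
EOQ = √(2DS/H) = √(2 × 25,440 × 45.7 / 30.4) ≈ 276.56.
Cost at Q* = (D/Q*)S + (Q*/2)H = √(2DSH) ≈ £8,407.53.
Cost at Q = 90: (25,440/90)×45.7 + (90/2)×30.4 = £12,917.87 + £1,368.00 = £14,285.87.
Excess = £14,285.87 − £8,407.53 = £5,878.34.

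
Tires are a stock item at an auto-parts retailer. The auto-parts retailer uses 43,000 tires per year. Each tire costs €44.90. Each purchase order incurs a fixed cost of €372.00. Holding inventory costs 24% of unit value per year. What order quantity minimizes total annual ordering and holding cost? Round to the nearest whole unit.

Holding cost H = 0.24 × €44.90 = €10.7760 per unit per year.
EOQ = √(2DS / H) = √(2 × 43,000 × 372 / 10.776).
= √(31,992,000 / 10.776) = √2,968,819.5991 ≈ 1723.026.

Q* ≈ 1,723 tires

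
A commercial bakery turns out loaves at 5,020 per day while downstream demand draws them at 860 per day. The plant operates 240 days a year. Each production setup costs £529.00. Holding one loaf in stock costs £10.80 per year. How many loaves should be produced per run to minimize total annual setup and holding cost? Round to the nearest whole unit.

Annual demand D = 860 × 240 = 206,400.
Production build-up factor (1 − d/p) = 1 − 860/5,020 = 0.8287.
Q* = √(2DS / (H(1 − d/p))) = √(2 × 206,400 × 529 / (10.8 × 0.8287)).
= √(218,371,200 / 8.9498) ≈ 4939.591.

Q* ≈ 4,940 loaves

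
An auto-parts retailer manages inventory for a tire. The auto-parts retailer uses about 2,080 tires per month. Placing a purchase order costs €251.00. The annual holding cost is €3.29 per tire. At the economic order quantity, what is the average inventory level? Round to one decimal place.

Average inventory ≈ 975.8 tires

Annual demand D = 2,080 × 12 = 24,960.
EOQ = √(2DS/H) = √(2 × 24,960 × 251 / 3.29) ≈ 1951.53.
Average inventory = Q*/2 ≈ 1951.53 / 2 = 975.767.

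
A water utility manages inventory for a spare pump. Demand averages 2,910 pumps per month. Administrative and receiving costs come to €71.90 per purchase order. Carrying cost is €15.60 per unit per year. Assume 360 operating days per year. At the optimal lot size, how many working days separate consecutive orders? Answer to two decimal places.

Annual demand D = 2,910 × 12 = 34,920.
The optimal lot size = √(2DS/H) = √(2 × 34,920 × 71.9 / 15.6) ≈ 567.35.
Cycle time = Q*/D × 360 = 567.35 / 34,920 × 360 ≈ 5.849 days.

T ≈ 5.85 days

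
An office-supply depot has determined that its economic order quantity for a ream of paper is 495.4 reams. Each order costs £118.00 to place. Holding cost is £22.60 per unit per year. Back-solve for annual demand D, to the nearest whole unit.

D ≈ 23,502 reams per year

The basic EOQ model gives Q* = √(2DS/H); rearrange for the unknown.
From Q* = √(2DS/H): D = Q*²H / (2S) = 495.4² × 22.6 / (2 × 118) = 23502.196.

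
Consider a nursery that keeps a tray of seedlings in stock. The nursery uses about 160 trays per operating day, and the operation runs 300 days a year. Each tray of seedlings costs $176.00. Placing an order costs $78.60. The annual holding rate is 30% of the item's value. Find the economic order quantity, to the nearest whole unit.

Annual demand D = 160 × 300 = 48,000.
Holding cost H = 0.30 × $176.00 = $52.8000 per unit per year.
EOQ = √(2DS / H) = √(2 × 48,000 × 78.6 / 52.8).
= √(7,545,600 / 52.8) = √142,909.0909 ≈ 378.033.

Q* ≈ 378 trays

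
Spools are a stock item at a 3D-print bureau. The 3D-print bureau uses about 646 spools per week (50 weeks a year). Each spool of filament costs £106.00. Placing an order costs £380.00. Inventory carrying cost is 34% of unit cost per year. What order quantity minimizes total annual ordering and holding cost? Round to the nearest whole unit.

Annual demand D = 646 × 50 = 32,300.
Holding cost H = 0.34 × £106.00 = £36.0400 per unit per year.
EOQ = √(2DS / H) = √(2 × 32,300 × 380 / 36.04).
= √(24,548,000 / 36.04) = √681,132.0755 ≈ 825.307.

Q* ≈ 825 spools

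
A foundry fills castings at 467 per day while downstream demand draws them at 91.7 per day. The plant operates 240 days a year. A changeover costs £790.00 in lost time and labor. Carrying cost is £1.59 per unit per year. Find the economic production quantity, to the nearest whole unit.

Annual demand D = 91.7 × 240 = 22,008.
Production build-up factor (1 − d/p) = 1 − 91.7/467 = 0.8036.
Q* = √(2DS / (H(1 − d/p))) = √(2 × 22,008 × 790 / (1.59 × 0.8036)).
= √(34,772,640 / 1.2778) ≈ 5216.623.

Q* ≈ 5,217 castings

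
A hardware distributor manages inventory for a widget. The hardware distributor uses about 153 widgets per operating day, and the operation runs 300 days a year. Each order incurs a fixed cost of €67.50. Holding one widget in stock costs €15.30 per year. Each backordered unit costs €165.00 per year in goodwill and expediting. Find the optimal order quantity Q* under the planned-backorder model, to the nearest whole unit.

Q* ≈ 665 widgets

Annual demand D = 153 × 300 = 45,900.
With planned backorders, Q* = √(2DS/H) · √((H+B)/B).
√(2DS/H) = √(2 × 45,900 × 67.5 / 15.3) = 636.396.
√((H+B)/B) = √((15.3+165)/165) = 1.0453.
Q* ≈ 665.248.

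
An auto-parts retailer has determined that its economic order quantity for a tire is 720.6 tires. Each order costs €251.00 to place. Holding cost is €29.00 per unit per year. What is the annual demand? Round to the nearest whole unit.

D ≈ 29,997 tires per year

The basic EOQ model gives Q* = √(2DS/H); rearrange for the unknown.
From Q* = √(2DS/H): D = Q*²H / (2S) = 720.6² × 29 / (2 × 251) = 29997.344.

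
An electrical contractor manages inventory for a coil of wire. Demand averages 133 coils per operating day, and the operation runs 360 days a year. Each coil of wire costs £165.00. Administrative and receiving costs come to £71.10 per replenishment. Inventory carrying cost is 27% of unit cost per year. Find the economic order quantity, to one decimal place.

Q* ≈ 390.9 coils

Annual demand D = 133 × 360 = 47,880.
Holding cost H = 0.27 × £165.00 = £44.5500 per unit per year.
EOQ = √(2DS / H) = √(2 × 47,880 × 71.1 / 44.55).
= √(6,808,536 / 44.55) = √152,829.0909 ≈ 390.934.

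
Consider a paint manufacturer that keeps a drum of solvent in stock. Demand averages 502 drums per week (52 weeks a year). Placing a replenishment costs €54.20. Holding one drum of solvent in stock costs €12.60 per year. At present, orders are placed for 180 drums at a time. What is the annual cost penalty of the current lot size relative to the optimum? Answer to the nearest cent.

Annual demand D = 502 × 52 = 26,104.
EOQ = √(2DS/H) = √(2 × 26,104 × 54.2 / 12.6) ≈ 473.90.
Cost at Q* = (D/Q*)S + (Q*/2)H = √(2DSH) ≈ €5,971.09.
Cost at Q = 180: (26,104/180)×54.2 + (180/2)×12.6 = €7,860.20 + €1,134.00 = €8,994.20.
Excess = €8,994.20 − €5,971.09 = €3,023.12.

Extra cost ≈ €3,023.12 per year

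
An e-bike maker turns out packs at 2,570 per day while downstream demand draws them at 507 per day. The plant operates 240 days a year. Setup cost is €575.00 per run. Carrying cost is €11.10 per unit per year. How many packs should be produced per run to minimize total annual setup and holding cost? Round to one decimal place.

Annual demand D = 507 × 240 = 121,680.
Production build-up factor (1 − d/p) = 1 − 507/2,570 = 0.8027.
Q* = √(2DS / (H(1 − d/p))) = √(2 × 121,680 × 575 / (11.1 × 0.8027)).
= √(139,932,000 / 8.9102) ≈ 3962.908.

Q* ≈ 3,962.9 packs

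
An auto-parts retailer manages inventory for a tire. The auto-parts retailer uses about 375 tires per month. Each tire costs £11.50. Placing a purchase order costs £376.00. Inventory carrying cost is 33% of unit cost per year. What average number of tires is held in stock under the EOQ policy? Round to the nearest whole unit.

Average inventory ≈ 472 tires

Annual demand D = 375 × 12 = 4,500.
Holding cost H = 0.33 × £11.50 = £3.7950 per unit per year.
EOQ = √(2DS/H) = √(2 × 4,500 × 376 / 3.795) ≈ 944.30.
Average inventory = Q*/2 ≈ 944.30 / 2 = 472.149.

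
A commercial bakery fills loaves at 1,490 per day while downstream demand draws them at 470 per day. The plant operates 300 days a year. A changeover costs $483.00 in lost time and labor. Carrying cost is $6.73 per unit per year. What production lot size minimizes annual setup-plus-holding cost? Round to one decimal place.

Annual demand D = 470 × 300 = 141,000.
Production build-up factor (1 − d/p) = 1 − 470/1,490 = 0.6846.
Q* = √(2DS / (H(1 − d/p))) = √(2 × 141,000 × 483 / (6.73 × 0.6846)).
= √(136,206,000 / 4.6071) ≈ 5437.304.

Q* ≈ 5,437.3 loaves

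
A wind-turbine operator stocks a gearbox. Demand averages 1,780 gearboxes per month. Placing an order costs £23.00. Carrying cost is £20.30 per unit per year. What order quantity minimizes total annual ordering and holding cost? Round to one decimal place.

Q* ≈ 220.0 gearboxes

Annual demand D = 1,780 × 12 = 21,360.
EOQ = √(2DS / H) = √(2 × 21,360 × 23 / 20.3).
= √(982,560 / 20.3) = √48,401.9704 ≈ 220.004.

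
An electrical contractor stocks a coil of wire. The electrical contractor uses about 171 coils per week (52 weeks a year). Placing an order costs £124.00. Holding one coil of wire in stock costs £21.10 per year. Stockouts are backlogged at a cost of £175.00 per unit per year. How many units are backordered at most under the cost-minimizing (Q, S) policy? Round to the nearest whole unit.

Annual demand D = 171 × 52 = 8,892.
With planned backorders, Q* = √(2DS/H) · √((H+B)/B).
√(2DS/H) = √(2 × 8,892 × 124 / 21.1) = 323.284.
√((H+B)/B) = √((21.1+175)/175) = 1.0586.
Q* ≈ 342.219.
S* = Q* · H/(H+B) = 342.219 × 21.1/196.1 ≈ 36.822.

S* ≈ 37 coils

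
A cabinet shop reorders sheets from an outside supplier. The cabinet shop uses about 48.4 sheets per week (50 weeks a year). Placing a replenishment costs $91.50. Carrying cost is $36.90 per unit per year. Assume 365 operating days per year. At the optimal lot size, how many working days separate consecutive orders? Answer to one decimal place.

Annual demand D = 48.4 × 50 = 2,420.
The optimal lot size = √(2DS/H) = √(2 × 2,420 × 91.5 / 36.9) ≈ 109.55.
Cycle time = Q*/D × 365 = 109.55 / 2,420 × 365 ≈ 16.523 days.

T ≈ 16.5 days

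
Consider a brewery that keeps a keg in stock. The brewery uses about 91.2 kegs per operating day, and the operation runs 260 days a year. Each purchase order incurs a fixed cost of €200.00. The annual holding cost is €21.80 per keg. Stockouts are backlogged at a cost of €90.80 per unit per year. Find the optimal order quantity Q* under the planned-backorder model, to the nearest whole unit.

Annual demand D = 91.2 × 260 = 23,712.
With planned backorders, Q* = √(2DS/H) · √((H+B)/B).
√(2DS/H) = √(2 × 23,712 × 200 / 21.8) = 659.608.
√((H+B)/B) = √((21.8+90.8)/90.8) = 1.1136.
Q* ≈ 734.534.

Q* ≈ 735 kegs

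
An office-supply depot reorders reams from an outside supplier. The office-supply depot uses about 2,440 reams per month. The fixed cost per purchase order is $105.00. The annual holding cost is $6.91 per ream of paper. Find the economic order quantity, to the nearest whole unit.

Annual demand D = 2,440 × 12 = 29,280.
EOQ = √(2DS / H) = √(2 × 29,280 × 105 / 6.91).
= √(6,148,800 / 6.91) = √889,840.8104 ≈ 943.314.

Q* ≈ 943 reams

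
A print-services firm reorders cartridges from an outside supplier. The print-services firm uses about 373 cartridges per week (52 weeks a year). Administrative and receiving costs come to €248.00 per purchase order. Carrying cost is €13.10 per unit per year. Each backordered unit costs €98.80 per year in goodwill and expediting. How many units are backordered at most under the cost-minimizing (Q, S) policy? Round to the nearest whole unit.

S* ≈ 107 cartridges

Annual demand D = 373 × 52 = 19,396.
With planned backorders, Q* = √(2DS/H) · √((H+B)/B).
√(2DS/H) = √(2 × 19,396 × 248 / 13.1) = 856.961.
√((H+B)/B) = √((13.1+98.8)/98.8) = 1.0642.
Q* ≈ 912.006.
S* = Q* · H/(H+B) = 912.006 × 13.1/111.9 ≈ 106.767.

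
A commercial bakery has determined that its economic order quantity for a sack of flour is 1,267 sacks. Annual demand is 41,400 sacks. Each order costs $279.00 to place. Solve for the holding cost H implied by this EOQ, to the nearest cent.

H ≈ $14.39

Invert the EOQ relation Q*² = 2DS/H.
From Q* = √(2DS/H): H = 2DS / Q*² = 2 × 41,400 × 279 / 1,267² = 14.3907.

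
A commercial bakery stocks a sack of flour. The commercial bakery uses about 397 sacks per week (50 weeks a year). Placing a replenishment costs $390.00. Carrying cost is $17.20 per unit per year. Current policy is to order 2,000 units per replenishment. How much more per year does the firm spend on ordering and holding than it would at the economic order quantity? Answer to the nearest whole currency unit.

Extra cost ≈ $4,752 per year

Annual demand D = 397 × 50 = 19,850.
EOQ = √(2DS/H) = √(2 × 19,850 × 390 / 17.2) ≈ 948.78.
Cost at Q* = (D/Q*)S + (Q*/2)H = √(2DSH) ≈ $16,318.93.
Cost at Q = 2,000: (19,850/2,000)×390 + (2,000/2)×17.2 = $3,870.75 + $17,200.00 = $21,070.75.
Excess = $21,070.75 − $16,318.93 = $4,751.82.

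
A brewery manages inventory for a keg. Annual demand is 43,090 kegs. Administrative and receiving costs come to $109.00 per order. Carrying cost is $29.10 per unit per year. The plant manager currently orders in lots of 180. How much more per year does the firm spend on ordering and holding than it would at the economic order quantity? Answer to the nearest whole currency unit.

EOQ = √(2DS/H) = √(2 × 43,090 × 109 / 29.1) ≈ 568.16.
Cost at Q* = (D/Q*)S + (Q*/2)H = √(2DSH) ≈ $16,533.43.
Cost at Q = 180: (43,090/180)×109 + (180/2)×29.1 = $26,093.39 + $2,619.00 = $28,712.39.
Excess = $28,712.39 − $16,533.43 = $12,178.96.

Extra cost ≈ $12,179 per year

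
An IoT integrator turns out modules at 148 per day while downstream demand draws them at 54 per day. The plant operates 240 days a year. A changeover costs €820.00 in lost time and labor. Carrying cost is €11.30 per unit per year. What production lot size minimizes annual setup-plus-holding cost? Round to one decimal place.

Annual demand D = 54 × 240 = 12,960.
Production build-up factor (1 − d/p) = 1 − 54/148 = 0.6351.
Q* = √(2DS / (H(1 − d/p))) = √(2 × 12,960 × 820 / (11.3 × 0.6351)).
= √(21,254,400 / 7.177) ≈ 1720.886.

Q* ≈ 1,720.9 modules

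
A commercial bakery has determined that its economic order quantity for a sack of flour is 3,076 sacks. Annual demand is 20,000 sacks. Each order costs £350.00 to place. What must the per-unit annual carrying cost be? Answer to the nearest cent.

Invert the EOQ relation Q*² = 2DS/H.
From Q* = √(2DS/H): H = 2DS / Q*² = 2 × 20,000 × 350 / 3,076² = 1.4796.

H ≈ £1.48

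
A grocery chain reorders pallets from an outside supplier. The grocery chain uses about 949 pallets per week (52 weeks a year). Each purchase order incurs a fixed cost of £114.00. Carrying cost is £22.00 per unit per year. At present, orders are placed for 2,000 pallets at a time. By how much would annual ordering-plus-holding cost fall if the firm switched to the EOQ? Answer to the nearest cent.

Extra cost ≈ £9,079.76 per year

Annual demand D = 949 × 52 = 49,348.
EOQ = √(2DS/H) = √(2 × 49,348 × 114 / 22) ≈ 715.14.
Cost at Q* = (D/Q*)S + (Q*/2)H = √(2DSH) ≈ £15,733.07.
Cost at Q = 2,000: (49,348/2,000)×114 + (2,000/2)×22 = £2,812.84 + £22,000.00 = £24,812.84.
Excess = £24,812.84 − £15,733.07 = £9,079.76.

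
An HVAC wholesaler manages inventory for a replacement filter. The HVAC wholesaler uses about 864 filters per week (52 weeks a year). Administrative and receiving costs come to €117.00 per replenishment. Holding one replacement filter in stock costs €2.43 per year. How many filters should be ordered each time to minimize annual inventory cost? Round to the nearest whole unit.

Q* ≈ 2,080 filters

Annual demand D = 864 × 52 = 44,928.
EOQ = √(2DS / H) = √(2 × 44,928 × 117 / 2.43).
= √(10,513,152 / 2.43) = √4,326,400 ≈ 2080.000.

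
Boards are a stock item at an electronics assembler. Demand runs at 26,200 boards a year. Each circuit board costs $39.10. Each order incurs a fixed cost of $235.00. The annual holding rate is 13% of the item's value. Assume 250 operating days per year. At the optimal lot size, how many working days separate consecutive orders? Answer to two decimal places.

T ≈ 14.85 days

Holding cost H = 0.13 × $39.10 = $5.0830 per unit per year.
EOQ = √(2DS/H) = √(2 × 26,200 × 235 / 5.083) ≈ 1556.47.
Cycle time = Q*/D × 250 = 1556.47 / 26,200 × 250 ≈ 14.852 days.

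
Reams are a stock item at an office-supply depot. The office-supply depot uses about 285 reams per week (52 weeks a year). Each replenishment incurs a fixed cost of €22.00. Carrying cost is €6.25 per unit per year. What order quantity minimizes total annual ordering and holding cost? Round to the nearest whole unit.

Annual demand D = 285 × 52 = 14,820.
EOQ = √(2DS / H) = √(2 × 14,820 × 22 / 6.25).
= √(652,080 / 6.25) = √104,332.8 ≈ 323.006.

Q* ≈ 323 reams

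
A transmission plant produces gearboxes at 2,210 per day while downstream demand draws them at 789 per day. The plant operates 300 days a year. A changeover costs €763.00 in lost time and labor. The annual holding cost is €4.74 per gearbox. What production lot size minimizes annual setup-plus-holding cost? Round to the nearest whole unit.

Q* ≈ 10,886 gearboxes

Annual demand D = 789 × 300 = 236,700.
Production build-up factor (1 − d/p) = 1 − 789/2,210 = 0.6430.
Q* = √(2DS / (H(1 − d/p))) = √(2 × 236,700 × 763 / (4.74 × 0.6430)).
= √(361,204,200 / 3.0478) ≈ 10886.451.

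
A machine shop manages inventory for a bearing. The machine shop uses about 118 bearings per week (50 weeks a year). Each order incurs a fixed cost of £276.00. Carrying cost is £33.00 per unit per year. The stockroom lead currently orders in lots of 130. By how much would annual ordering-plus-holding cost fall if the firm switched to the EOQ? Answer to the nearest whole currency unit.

Annual demand D = 118 × 50 = 5,900.
EOQ = √(2DS/H) = √(2 × 5,900 × 276 / 33) ≈ 314.15.
Cost at Q* = (D/Q*)S + (Q*/2)H = √(2DSH) ≈ £10,366.99.
Cost at Q = 130: (5,900/130)×276 + (130/2)×33 = £12,526.15 + £2,145.00 = £14,671.15.
Excess = £14,671.15 − £10,366.99 = £4,304.17.

Extra cost ≈ £4,304 per year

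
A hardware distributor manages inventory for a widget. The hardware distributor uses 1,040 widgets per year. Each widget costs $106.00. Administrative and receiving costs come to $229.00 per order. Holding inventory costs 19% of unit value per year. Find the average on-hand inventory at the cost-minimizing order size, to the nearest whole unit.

Average inventory ≈ 77 widgets

Holding cost H = 0.19 × $106.00 = $20.1400 per unit per year.
The optimal lot size = √(2DS/H) = √(2 × 1,040 × 229 / 20.14) ≈ 153.79.
Average inventory = Q*/2 ≈ 153.79 / 2 = 76.894.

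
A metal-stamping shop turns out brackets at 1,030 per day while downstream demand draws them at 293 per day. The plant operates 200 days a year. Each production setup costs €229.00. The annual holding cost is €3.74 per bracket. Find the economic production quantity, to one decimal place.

Q* ≈ 3,166.9 brackets

Annual demand D = 293 × 200 = 58,600.
Production build-up factor (1 − d/p) = 1 − 293/1,030 = 0.7155.
Q* = √(2DS / (H(1 − d/p))) = √(2 × 58,600 × 229 / (3.74 × 0.7155)).
= √(26,838,800 / 2.6761) ≈ 3166.873.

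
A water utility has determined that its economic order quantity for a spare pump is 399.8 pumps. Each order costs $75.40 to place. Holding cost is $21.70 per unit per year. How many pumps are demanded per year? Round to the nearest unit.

Invert the EOQ relation Q*² = 2DS/H.
From Q* = √(2DS/H): D = Q*²H / (2S) = 399.8² × 21.7 / (2 × 75.4) = 23000.855.

D ≈ 23,001 pumps per year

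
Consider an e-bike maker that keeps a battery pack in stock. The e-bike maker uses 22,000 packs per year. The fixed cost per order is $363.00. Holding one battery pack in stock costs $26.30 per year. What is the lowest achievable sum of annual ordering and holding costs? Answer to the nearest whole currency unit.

Q* = √(2DS/H) = √(2 × 22,000 × 363 / 26.3) ≈ 779.29.
At the optimum the two cost components are equal, so total cost = 2·(Q*/2)H = Q*·H.
Minimum total = √(2DSH) = √(2 × 22,000 × 363 × 26.3) ≈ 20495.453.

TC* ≈ $20,495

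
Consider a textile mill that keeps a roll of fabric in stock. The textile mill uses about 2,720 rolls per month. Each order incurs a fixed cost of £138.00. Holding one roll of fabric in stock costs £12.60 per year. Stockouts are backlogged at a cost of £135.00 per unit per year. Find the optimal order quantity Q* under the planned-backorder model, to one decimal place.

Annual demand D = 2,720 × 12 = 32,640.
With planned backorders, Q* = √(2DS/H) · √((H+B)/B).
√(2DS/H) = √(2 × 32,640 × 138 / 12.6) = 845.560.
√((H+B)/B) = √((12.6+135)/135) = 1.0456.
Q* ≈ 884.139.

Q* ≈ 884.1 rolls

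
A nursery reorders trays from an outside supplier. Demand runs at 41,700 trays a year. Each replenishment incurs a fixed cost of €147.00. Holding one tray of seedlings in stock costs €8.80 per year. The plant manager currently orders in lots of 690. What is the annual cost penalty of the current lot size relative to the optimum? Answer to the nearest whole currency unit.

EOQ = √(2DS/H) = √(2 × 41,700 × 147 / 8.8) ≈ 1180.32.
Cost at Q* = (D/Q*)S + (Q*/2)H = √(2DSH) ≈ €10,386.83.
Cost at Q = 690: (41,700/690)×147 + (690/2)×8.8 = €8,883.91 + €3,036.00 = €11,919.91.
Excess = €11,919.91 − €10,386.83 = €1,533.08.

Extra cost ≈ €1,533 per year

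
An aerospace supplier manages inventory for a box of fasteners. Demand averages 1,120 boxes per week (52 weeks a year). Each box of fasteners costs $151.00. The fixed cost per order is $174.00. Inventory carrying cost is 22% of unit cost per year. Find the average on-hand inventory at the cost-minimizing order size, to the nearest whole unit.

Annual demand D = 1,120 × 52 = 58,240.
Holding cost H = 0.22 × $151.00 = $33.2200 per unit per year.
The optimal lot size = √(2DS/H) = √(2 × 58,240 × 174 / 33.22) ≈ 781.09.
Average inventory = Q*/2 ≈ 781.09 / 2 = 390.544.

Average inventory ≈ 391 boxes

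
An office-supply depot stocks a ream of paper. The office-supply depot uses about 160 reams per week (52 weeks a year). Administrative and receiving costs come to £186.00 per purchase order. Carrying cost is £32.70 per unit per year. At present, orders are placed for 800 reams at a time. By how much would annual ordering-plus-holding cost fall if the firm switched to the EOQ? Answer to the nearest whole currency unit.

Extra cost ≈ £4,954 per year

Annual demand D = 160 × 52 = 8,320.
EOQ = √(2DS/H) = √(2 × 8,320 × 186 / 32.7) ≈ 307.65.
Cost at Q* = (D/Q*)S + (Q*/2)H = √(2DSH) ≈ £10,060.21.
Cost at Q = 800: (8,320/800)×186 + (800/2)×32.7 = £1,934.40 + £13,080.00 = £15,014.40.
Excess = £15,014.40 − £10,060.21 = £4,954.19.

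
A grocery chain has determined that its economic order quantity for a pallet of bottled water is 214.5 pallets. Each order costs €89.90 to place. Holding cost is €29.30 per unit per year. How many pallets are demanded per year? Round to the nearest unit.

D ≈ 7,498 pallets per year

Squaring Q* = √(2DS/H) gives Q*² = 2DS/H.
From Q* = √(2DS/H): D = Q*²H / (2S) = 214.5² × 29.3 / (2 × 89.9) = 7497.777.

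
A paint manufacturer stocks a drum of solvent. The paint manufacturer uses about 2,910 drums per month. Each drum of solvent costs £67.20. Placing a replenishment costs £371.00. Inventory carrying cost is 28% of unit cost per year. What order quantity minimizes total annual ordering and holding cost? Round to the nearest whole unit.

Annual demand D = 2,910 × 12 = 34,920.
Holding cost H = 0.28 × £67.20 = £18.8160 per unit per year.
EOQ = √(2DS / H) = √(2 × 34,920 × 371 / 18.816).
= √(25,910,640 / 18.816) = √1,377,053.5714 ≈ 1173.479.

Q* ≈ 1,173 drums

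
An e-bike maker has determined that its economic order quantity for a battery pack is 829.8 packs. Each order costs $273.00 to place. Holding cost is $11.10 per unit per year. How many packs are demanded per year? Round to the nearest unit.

Squaring Q* = √(2DS/H) gives Q*² = 2DS/H.
From Q* = √(2DS/H): D = Q*²H / (2S) = 829.8² × 11.1 / (2 × 273) = 13998.361.

D ≈ 13,998 packs per year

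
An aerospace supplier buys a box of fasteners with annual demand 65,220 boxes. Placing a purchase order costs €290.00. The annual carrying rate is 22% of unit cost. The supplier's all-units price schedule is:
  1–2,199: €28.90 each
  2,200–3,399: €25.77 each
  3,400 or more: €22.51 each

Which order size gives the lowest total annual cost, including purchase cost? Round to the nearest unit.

Holding cost per unit per year at price C is H = 0.22·C.
For each price level, check whether its EOQ is feasible; otherwise the best quantity at that price is the breakpoint.
Tier 1 (€28.90): EOQ = 2439.2 exceeds tier's upper bound 2199, so this tier is dominated.
EOQ at €25.77 = 2583.1 (feasible in tier 2): TC = 65,220×€25.77 + (65,220/2583.1)×290 + (2583.1/2)×0.22×€25.77 = €1,695,363.85.
EOQ at €22.51 = 2763.8 < 3400, so use break Q=3400: TC = 65,220×€22.51 + (65,220/3400.0)×290 + (3400.0/2)×0.22×€22.51 = €1,482,083.82.
Lowest total cost is €1,482,083.82 at Q = 3400.0.

Q* ≈ 3,400 boxes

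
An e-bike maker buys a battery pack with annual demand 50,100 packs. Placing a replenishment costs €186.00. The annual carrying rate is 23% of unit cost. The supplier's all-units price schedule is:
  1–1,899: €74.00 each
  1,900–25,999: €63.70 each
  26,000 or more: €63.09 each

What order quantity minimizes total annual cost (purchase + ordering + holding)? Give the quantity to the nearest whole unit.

Q* ≈ 1,900 packs

Holding cost per unit per year at price C is H = 0.23·C.
Evaluate total cost at each tier's feasible EOQ or, if the EOQ is below the tier, at the tier's minimum quantity.
EOQ at €74.00 = 1046.4 (feasible in tier 1): TC = 50,100×€74.00 + (50,100/1046.4)×186 + (1046.4/2)×0.23×€74.00 = €3,725,210.25.
EOQ at €63.70 = 1127.9 < 1900, so use break Q=1900: TC = 50,100×€63.70 + (50,100/1900.0)×186 + (1900.0/2)×0.23×€63.70 = €3,210,192.98.
EOQ at €63.09 = 1133.3 < 26000, so use break Q=26000: TC = 50,100×€63.09 + (50,100/26000.0)×186 + (26000.0/2)×0.23×€63.09 = €3,349,806.51.
Lowest total cost is €3,210,192.98 at Q = 1900.0.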